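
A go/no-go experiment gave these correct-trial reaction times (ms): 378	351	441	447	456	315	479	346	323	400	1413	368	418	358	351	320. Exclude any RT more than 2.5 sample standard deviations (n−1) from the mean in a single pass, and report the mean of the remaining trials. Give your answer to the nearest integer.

n = 16, ΣRT = 7164, M = 447.750
Σ(x−M)² = 1033823.00; s = √(1033823.00/15) = 262.529
Cutoffs: 447.750 ± 2.5·262.529 → [-208.6, 1104.1]
Outside: 1413 → excluded.
Retained (n=15): Σ = 5751, mean = 5751/15 = 383.400

383 ms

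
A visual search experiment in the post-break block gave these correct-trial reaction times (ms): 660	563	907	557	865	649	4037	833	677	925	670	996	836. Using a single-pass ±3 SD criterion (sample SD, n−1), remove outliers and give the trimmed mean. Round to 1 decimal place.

761.5 ms

n = 13, ΣRT = 13175, M = 1013.462
Σ(x−M)² = 10147561.23; s = √(10147561.23/12) = 919.581
Cutoffs: 1013.462 ± 3·919.581 → [-1745.3, 3772.2]
Outside: 4037 → excluded.
Retained (n=12): Σ = 9138, mean = 9138/12 = 761.500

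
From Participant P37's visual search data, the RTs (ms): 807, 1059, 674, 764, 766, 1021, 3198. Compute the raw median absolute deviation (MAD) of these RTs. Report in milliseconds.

133 ms

Sorted: 674, 764, 766, 807, 1021, 1059, 3198 → median = 807
|x − 807|: 0, 252, 133, 43, 41, 214, 2391
Sorted deviations: 0, 41, 43, 133, 214, 252, 2391 → MAD = 133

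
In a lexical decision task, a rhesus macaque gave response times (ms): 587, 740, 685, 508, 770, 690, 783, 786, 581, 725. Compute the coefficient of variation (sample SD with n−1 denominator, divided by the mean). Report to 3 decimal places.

n = 10, Σ = 6855, M = 685.5000
Σ(x−M)² = 83426.500; s = √(83426.500/9) = 96.2788
CV = 96.2788 / 685.5000 = 0.14045

0.140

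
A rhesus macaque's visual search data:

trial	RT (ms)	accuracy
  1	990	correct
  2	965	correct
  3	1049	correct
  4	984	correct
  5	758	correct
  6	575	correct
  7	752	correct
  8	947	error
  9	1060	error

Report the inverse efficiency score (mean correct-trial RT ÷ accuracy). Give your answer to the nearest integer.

Correct trials (n=7): 990, 965, 1049, 984, 758, 575, 752
Mean correct RT = 6073/7 = 867.5714 ms
Proportion correct = 7/9
IES = 867.5714 / (7/9) = 1115.449 ms

1115 ms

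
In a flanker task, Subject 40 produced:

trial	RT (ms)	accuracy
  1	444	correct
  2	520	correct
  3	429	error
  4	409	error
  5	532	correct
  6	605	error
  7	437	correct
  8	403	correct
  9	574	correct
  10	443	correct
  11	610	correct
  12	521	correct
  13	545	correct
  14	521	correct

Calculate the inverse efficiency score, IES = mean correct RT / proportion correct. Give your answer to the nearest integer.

Correct trials (n=11): 444, 520, 532, 437, 403, 574, 443, 610, 521, 545, 521
Mean correct RT = 5550/11 = 504.5455 ms
Proportion correct = 11/14
IES = 504.5455 / (11/14) = 642.149 ms

642 ms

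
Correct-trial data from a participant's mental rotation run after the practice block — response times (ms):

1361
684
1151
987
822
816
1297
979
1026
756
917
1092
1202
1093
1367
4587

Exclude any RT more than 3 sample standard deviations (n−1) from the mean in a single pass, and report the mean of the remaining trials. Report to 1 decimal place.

1036.7 ms

n = 16, ΣRT = 20137, M = 1258.562
Σ(x−M)² = 12463939.94; s = √(12463939.94/15) = 911.553
Cutoffs: 1258.562 ± 3·911.553 → [-1476.1, 3993.2]
Outside: 4587 → excluded.
Retained (n=15): Σ = 15550, mean = 15550/15 = 1036.667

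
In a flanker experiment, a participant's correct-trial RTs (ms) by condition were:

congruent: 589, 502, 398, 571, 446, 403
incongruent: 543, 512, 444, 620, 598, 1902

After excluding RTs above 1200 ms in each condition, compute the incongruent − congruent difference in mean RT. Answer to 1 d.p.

58.6 ms

incongruent: exclude 1902
M(congruent) = 2909/6 = 484.833
M(incongruent) = 2717/5 = 543.400
Difference = 543.400 − 484.833 = 58.567 ms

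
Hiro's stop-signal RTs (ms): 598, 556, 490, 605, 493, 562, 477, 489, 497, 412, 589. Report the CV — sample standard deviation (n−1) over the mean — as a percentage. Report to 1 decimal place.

n = 11, Σ = 5768, M = 524.3636
Σ(x−M)² = 37552.545; s = √(37552.545/10) = 61.2801
CV = 61.2801 / 524.3636 = 0.11687 = 11.687%

11.7%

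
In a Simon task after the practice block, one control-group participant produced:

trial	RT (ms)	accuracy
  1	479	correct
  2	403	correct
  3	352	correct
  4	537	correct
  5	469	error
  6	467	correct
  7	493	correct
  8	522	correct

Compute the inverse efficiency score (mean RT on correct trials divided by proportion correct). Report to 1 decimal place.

531.1 ms

Correct trials (n=7): 479, 403, 352, 537, 467, 493, 522
Mean correct RT = 3253/7 = 464.7143 ms
Proportion correct = 7/8
IES = 464.7143 / (7/8) = 531.102 ms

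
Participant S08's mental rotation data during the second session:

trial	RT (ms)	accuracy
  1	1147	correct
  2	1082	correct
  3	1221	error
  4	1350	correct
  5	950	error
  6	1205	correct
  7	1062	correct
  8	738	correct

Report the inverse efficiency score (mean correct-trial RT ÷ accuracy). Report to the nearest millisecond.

1463 ms

Correct trials (n=6): 1147, 1082, 1350, 1205, 1062, 738
Mean correct RT = 6584/6 = 1097.3333 ms
Proportion correct = 6/8
IES = 1097.3333 / (6/8) = 1463.111 ms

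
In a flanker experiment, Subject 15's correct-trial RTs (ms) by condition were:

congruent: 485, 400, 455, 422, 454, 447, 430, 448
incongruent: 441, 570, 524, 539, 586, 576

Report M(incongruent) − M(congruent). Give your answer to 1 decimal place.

M(congruent) = 3541/8 = 442.625
M(incongruent) = 3236/6 = 539.333
Difference = 539.333 − 442.625 = 96.708 ms

96.7 ms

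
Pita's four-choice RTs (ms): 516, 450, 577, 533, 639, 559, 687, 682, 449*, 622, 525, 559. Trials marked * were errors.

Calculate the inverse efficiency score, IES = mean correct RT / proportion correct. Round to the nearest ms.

Correct trials (n=11): 516, 450, 577, 533, 639, 559, 687, 682, 622, 525, 559
Mean correct RT = 6349/11 = 577.1818 ms
Proportion correct = 11/12
IES = 577.1818 / (11/12) = 629.653 ms

630 ms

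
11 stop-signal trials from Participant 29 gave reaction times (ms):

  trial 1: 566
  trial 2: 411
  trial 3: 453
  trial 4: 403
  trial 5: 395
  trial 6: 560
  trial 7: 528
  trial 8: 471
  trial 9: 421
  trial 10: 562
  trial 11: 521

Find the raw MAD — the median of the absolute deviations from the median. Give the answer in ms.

Sorted: 395, 403, 411, 421, 453, 471, 521, 528, 560, 562, 566 → median = 471
|x − 471|: 95, 60, 18, 68, 76, 89, 57, 0, 50, 91, 50
Sorted deviations: 0, 18, 50, 50, 57, 60, 68, 76, 89, 91, 95 → MAD = 60

60 ms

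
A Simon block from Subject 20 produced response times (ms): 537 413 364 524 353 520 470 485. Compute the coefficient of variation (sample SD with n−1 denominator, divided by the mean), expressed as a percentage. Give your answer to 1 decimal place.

15.9%

n = 8, Σ = 3666, M = 458.2500
Σ(x−M)² = 37199.500; s = √(37199.500/7) = 72.8987
CV = 72.8987 / 458.2500 = 0.15908 = 15.908%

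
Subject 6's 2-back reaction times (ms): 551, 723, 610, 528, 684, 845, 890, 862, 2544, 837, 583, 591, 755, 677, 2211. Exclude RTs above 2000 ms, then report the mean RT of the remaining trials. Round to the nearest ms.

703 ms

Excluded: 2211, 2544
Retained (n=13): Σ = 9136
Mean = 9136/13 = 702.7692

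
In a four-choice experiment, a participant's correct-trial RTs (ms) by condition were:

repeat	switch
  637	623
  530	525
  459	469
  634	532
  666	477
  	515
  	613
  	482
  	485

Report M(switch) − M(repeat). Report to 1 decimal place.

M(repeat) = 2926/5 = 585.200
M(switch) = 4721/9 = 524.556
Difference = 524.556 − 585.200 = -60.644 ms

-60.6 ms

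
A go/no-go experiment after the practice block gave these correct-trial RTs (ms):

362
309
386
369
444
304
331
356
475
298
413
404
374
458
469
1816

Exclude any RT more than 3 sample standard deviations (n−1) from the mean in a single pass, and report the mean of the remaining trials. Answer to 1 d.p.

383.5 ms

n = 16, ΣRT = 7568, M = 473.000
Σ(x−M)² = 1973538.00; s = √(1973538.00/15) = 362.725
Cutoffs: 473.000 ± 3·362.725 → [-615.2, 1561.2]
Outside: 1816 → excluded.
Retained (n=15): Σ = 5752, mean = 5752/15 = 383.467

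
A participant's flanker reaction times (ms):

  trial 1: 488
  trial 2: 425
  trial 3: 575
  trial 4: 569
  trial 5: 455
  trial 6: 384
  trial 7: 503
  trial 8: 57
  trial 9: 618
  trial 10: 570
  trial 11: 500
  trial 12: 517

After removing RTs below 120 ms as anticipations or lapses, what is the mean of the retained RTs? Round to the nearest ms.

509 ms

Excluded: 57
Retained (n=11): Σ = 5604
Mean = 5604/11 = 509.4545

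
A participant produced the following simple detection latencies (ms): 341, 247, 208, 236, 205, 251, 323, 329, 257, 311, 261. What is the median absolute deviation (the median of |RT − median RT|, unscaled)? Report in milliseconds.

49 ms

Sorted: 205, 208, 236, 247, 251, 257, 261, 311, 323, 329, 341 → median = 257
|x − 257|: 84, 10, 49, 21, 52, 6, 66, 72, 0, 54, 4
Sorted deviations: 0, 4, 6, 10, 21, 49, 52, 54, 66, 72, 84 → MAD = 49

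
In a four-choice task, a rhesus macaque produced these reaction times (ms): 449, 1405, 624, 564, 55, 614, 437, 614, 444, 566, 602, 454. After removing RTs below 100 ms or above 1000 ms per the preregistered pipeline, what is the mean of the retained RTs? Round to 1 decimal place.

Excluded: 55, 1405
Retained (n=10): Σ = 5368
Mean = 5368/10 = 536.8000

536.8 ms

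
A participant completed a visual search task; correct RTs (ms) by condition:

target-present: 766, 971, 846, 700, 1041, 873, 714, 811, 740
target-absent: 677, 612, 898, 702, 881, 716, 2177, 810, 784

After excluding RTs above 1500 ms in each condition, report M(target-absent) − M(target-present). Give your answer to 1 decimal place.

target-absent: exclude 2177
M(target-present) = 7462/9 = 829.111
M(target-absent) = 6080/8 = 760.000
Difference = 760.000 − 829.111 = -69.111 ms

-69.1 ms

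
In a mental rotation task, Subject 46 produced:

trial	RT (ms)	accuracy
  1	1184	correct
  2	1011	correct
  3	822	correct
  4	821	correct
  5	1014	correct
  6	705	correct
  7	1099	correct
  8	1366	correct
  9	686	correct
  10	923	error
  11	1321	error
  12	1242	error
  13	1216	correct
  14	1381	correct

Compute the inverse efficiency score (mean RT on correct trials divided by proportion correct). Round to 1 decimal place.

Correct trials (n=11): 1184, 1011, 822, 821, 1014, 705, 1099, 1366, 686, 1216, 1381
Mean correct RT = 11305/11 = 1027.7273 ms
Proportion correct = 11/14
IES = 1027.7273 / (11/14) = 1308.017 ms

1308.0 ms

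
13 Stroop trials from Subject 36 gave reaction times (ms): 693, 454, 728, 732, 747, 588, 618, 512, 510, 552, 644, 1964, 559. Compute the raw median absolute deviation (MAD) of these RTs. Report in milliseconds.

106 ms

Sorted: 454, 510, 512, 552, 559, 588, 618, 644, 693, 728, 732, 747, 1964 → median = 618
|x − 618|: 75, 164, 110, 114, 129, 30, 0, 106, 108, 66, 26, 1346, 59
Sorted deviations: 0, 26, 30, 59, 66, 75, 106, 108, 110, 114, 129, 164, 1346 → MAD = 106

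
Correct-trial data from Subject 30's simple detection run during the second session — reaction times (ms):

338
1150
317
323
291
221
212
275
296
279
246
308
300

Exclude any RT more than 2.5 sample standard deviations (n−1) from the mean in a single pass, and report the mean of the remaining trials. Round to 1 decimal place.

n = 13, ΣRT = 4556, M = 350.462
Σ(x−M)² = 709787.23; s = √(709787.23/12) = 243.206
Cutoffs: 350.462 ± 2.5·243.206 → [-257.6, 958.5]
Outside: 1150 → excluded.
Retained (n=12): Σ = 3406, mean = 3406/12 = 283.833

283.8 ms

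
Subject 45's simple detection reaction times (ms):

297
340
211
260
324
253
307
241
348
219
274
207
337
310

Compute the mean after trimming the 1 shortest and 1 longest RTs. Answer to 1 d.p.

281.1 ms

Sorted: 207, 211, 219, 241, 253, 260, 274, 297, 307, 310, 324, 337, 340, 348
Drop lowest 1 (207) and highest 1 (348)
Remaining (n=12): Σ = 3373, mean = 3373/12 = 281.083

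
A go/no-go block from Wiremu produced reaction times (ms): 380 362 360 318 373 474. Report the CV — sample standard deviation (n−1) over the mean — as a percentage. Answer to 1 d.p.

13.7%

n = 6, Σ = 2267, M = 377.8333
Σ(x−M)² = 13424.833; s = √(13424.833/5) = 51.8167
CV = 51.8167 / 377.8333 = 0.13714 = 13.714%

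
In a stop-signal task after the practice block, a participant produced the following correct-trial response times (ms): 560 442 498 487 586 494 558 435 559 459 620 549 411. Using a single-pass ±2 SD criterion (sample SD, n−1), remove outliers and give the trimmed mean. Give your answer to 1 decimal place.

512.2 ms

n = 13, ΣRT = 6658, M = 512.154
Σ(x−M)² = 50121.69; s = √(50121.69/12) = 64.628
Cutoffs: 512.154 ± 2·64.628 → [382.9, 641.4]
No RTs fall outside the cutoffs; all 13 retained. Mean = 6658/13 = 512.154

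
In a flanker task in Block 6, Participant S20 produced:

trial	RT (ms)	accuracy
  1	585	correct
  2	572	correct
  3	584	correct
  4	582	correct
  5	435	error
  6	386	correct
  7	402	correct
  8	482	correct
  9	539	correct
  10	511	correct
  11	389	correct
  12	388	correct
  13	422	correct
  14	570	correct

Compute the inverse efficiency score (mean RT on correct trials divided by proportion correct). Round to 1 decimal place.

531.2 ms

Correct trials (n=13): 585, 572, 584, 582, 386, 402, 482, 539, 511, 389, 388, 422, 570
Mean correct RT = 6412/13 = 493.2308 ms
Proportion correct = 13/14
IES = 493.2308 / (13/14) = 531.172 ms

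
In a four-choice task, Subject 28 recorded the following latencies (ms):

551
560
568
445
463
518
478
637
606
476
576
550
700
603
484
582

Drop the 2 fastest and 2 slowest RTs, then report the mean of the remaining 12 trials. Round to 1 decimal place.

546.0 ms

Sorted: 445, 463, 476, 478, 484, 518, 550, 551, 560, 568, 576, 582, 603, 606, 637, 700
Drop lowest 2 (445, 463) and highest 2 (637, 700)
Remaining (n=12): Σ = 6552, mean = 6552/12 = 546.000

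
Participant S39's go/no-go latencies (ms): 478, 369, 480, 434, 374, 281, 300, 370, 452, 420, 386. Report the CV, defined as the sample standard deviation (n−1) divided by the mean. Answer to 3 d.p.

n = 11, Σ = 4344, M = 394.9091
Σ(x−M)² = 43352.909; s = √(43352.909/10) = 65.8429
CV = 65.8429 / 394.9091 = 0.16673

0.167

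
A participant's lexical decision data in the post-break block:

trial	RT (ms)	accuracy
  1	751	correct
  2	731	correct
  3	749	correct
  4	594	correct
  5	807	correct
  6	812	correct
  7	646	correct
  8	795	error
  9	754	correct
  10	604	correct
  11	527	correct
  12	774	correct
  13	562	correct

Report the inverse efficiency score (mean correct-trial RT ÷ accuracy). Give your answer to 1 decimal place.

750.3 ms

Correct trials (n=12): 751, 731, 749, 594, 807, 812, 646, 754, 604, 527, 774, 562
Mean correct RT = 8311/12 = 692.5833 ms
Proportion correct = 12/13
IES = 692.5833 / (12/13) = 750.299 ms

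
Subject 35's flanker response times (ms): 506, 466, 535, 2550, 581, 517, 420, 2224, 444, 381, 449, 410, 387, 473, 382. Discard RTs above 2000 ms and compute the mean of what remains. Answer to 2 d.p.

457.77 ms

Excluded: 2224, 2550
Retained (n=13): Σ = 5951
Mean = 5951/13 = 457.7692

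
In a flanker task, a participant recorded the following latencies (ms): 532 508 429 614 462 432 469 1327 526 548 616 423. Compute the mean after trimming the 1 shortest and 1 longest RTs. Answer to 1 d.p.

Sorted: 423, 429, 432, 462, 469, 508, 526, 532, 548, 614, 616, 1327
Drop lowest 1 (423) and highest 1 (1327)
Remaining (n=10): Σ = 5136, mean = 5136/10 = 513.600

513.6 ms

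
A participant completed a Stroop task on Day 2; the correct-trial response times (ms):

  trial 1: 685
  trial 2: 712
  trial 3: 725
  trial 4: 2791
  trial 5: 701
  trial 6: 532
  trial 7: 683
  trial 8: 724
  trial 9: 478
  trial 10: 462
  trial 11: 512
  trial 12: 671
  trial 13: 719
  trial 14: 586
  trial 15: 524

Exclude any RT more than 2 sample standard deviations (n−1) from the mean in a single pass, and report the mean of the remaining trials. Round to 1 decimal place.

n = 15, ΣRT = 11505, M = 767.000
Σ(x−M)² = 4521476.00; s = √(4521476.00/14) = 568.298
Cutoffs: 767.000 ± 2·568.298 → [-369.6, 1903.6]
Outside: 2791 → excluded.
Retained (n=14): Σ = 8714, mean = 8714/14 = 622.429

622.4 ms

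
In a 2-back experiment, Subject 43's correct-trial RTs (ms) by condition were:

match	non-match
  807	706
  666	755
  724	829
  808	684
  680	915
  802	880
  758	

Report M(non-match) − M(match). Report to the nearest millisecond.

M(match) = 5245/7 = 749.286
M(non-match) = 4769/6 = 794.833
Difference = 794.833 − 749.286 = 45.548 ms

46 ms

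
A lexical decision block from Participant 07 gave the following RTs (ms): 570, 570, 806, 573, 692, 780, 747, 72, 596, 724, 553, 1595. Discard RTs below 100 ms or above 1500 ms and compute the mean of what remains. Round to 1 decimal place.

Excluded: 72, 1595
Retained (n=10): Σ = 6611
Mean = 6611/10 = 661.1000

661.1 ms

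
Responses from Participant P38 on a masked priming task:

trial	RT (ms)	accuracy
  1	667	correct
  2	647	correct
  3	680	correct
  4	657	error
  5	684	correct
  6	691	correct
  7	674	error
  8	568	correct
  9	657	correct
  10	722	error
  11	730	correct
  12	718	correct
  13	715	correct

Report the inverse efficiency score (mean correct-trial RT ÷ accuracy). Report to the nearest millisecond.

878 ms

Correct trials (n=10): 667, 647, 680, 684, 691, 568, 657, 730, 718, 715
Mean correct RT = 6757/10 = 675.7000 ms
Proportion correct = 10/13
IES = 675.7000 / (10/13) = 878.410 ms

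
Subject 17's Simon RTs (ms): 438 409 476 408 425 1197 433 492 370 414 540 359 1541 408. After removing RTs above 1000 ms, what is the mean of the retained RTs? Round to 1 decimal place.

Excluded: 1197, 1541
Retained (n=12): Σ = 5172
Mean = 5172/12 = 431.0000

431.0 ms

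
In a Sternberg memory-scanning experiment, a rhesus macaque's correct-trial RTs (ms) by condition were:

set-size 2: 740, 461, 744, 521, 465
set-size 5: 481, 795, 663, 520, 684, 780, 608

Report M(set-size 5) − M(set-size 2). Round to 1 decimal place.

61.1 ms

M(set-size 2) = 2931/5 = 586.200
M(set-size 5) = 4531/7 = 647.286
Difference = 647.286 − 586.200 = 61.086 ms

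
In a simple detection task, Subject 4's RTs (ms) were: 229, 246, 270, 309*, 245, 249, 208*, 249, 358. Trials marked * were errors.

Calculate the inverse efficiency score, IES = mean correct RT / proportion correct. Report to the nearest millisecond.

339 ms

Correct trials (n=7): 229, 246, 270, 245, 249, 249, 358
Mean correct RT = 1846/7 = 263.7143 ms
Proportion correct = 7/9
IES = 263.7143 / (7/9) = 339.061 ms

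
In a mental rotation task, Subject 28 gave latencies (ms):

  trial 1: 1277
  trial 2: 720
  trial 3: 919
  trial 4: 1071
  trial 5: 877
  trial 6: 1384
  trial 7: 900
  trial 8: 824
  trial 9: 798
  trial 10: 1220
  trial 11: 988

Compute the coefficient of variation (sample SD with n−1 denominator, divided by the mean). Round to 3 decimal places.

n = 11, Σ = 10978, M = 998.0000
Σ(x−M)² = 459596.000; s = √(459596.000/10) = 214.3819
CV = 214.3819 / 998.0000 = 0.21481

0.215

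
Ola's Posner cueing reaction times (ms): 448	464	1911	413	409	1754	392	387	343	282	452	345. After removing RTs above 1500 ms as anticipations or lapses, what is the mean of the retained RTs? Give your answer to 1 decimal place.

Excluded: 1754, 1911
Retained (n=10): Σ = 3935
Mean = 3935/10 = 393.5000

393.5 ms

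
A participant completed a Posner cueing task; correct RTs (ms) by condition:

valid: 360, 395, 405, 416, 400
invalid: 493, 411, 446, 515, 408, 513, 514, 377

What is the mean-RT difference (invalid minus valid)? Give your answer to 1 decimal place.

M(valid) = 1976/5 = 395.200
M(invalid) = 3677/8 = 459.625
Difference = 459.625 − 395.200 = 64.425 ms

64.4 ms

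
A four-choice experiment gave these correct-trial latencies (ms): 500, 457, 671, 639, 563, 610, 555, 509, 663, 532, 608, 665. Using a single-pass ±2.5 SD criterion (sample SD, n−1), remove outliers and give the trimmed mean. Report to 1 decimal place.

581.0 ms

n = 12, ΣRT = 6972, M = 581.000
Σ(x−M)² = 57336.00; s = √(57336.00/11) = 72.197
Cutoffs: 581.000 ± 2.5·72.197 → [400.5, 761.5]
No RTs fall outside the cutoffs; all 12 retained. Mean = 6972/12 = 581.000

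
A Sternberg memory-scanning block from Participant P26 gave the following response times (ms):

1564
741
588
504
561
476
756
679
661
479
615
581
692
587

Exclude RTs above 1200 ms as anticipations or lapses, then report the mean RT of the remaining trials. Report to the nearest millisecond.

Excluded: 1564
Retained (n=13): Σ = 7920
Mean = 7920/13 = 609.2308

609 ms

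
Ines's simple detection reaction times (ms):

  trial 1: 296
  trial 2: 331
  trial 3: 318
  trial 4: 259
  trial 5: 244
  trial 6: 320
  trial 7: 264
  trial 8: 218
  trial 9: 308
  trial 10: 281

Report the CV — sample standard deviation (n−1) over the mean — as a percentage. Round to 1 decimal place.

n = 10, Σ = 2839, M = 283.9000
Σ(x−M)² = 12370.900; s = √(12370.900/9) = 37.0748
CV = 37.0748 / 283.9000 = 0.13059 = 13.059%

13.1%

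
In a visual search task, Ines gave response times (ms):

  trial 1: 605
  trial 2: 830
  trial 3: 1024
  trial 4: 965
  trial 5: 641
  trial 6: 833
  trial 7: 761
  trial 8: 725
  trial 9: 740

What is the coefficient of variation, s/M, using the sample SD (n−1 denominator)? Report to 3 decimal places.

0.175

n = 9, Σ = 7124, M = 791.5556
Σ(x−M)² = 152800.222; s = √(152800.222/8) = 138.2029
CV = 138.2029 / 791.5556 = 0.17460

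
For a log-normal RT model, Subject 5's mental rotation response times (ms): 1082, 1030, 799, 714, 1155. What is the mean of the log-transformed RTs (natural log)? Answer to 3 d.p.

6.846

ln(RT): 6.9866, 6.9373, 6.6834, 6.5709, 7.0519
Σ ln(RT) = 34.2300
Mean = 34.2300/5 = 6.84600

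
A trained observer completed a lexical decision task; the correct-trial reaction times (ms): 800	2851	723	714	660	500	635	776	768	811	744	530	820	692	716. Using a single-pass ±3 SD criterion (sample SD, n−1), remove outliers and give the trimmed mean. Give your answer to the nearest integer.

n = 15, ΣRT = 12740, M = 849.333
Σ(x−M)² = 4417121.33; s = √(4417121.33/14) = 561.702
Cutoffs: 849.333 ± 3·561.702 → [-835.8, 2534.4]
Outside: 2851 → excluded.
Retained (n=14): Σ = 9889, mean = 9889/14 = 706.357

706 ms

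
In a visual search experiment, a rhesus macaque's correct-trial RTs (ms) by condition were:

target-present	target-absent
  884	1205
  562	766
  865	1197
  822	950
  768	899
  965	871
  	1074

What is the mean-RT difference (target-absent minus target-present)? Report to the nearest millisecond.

M(target-present) = 4866/6 = 811.000
M(target-absent) = 6962/7 = 994.571
Difference = 994.571 − 811.000 = 183.571 ms

184 ms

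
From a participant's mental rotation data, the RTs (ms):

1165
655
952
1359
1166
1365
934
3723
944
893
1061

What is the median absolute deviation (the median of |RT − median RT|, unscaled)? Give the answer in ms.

127 ms

Sorted: 655, 893, 934, 944, 952, 1061, 1165, 1166, 1359, 1365, 3723 → median = 1061
|x − 1061|: 104, 406, 109, 298, 105, 304, 127, 2662, 117, 168, 0
Sorted deviations: 0, 104, 105, 109, 117, 127, 168, 298, 304, 406, 2662 → MAD = 127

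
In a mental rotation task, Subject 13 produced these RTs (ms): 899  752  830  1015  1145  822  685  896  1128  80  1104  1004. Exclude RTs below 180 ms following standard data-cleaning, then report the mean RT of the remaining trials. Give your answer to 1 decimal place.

Excluded: 80
Retained (n=11): Σ = 10280
Mean = 10280/11 = 934.5455

934.5 ms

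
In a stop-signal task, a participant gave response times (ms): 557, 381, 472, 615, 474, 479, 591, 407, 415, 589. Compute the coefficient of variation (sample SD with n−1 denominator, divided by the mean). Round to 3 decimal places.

0.170

n = 10, Σ = 4980, M = 498.0000
Σ(x−M)² = 64572.000; s = √(64572.000/9) = 84.7034
CV = 84.7034 / 498.0000 = 0.17009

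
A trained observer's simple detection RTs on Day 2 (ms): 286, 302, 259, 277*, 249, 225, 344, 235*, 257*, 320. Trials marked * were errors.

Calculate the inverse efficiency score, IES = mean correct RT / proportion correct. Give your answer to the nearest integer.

Correct trials (n=7): 286, 302, 259, 249, 225, 344, 320
Mean correct RT = 1985/7 = 283.5714 ms
Proportion correct = 7/10
IES = 283.5714 / (7/10) = 405.102 ms

405 ms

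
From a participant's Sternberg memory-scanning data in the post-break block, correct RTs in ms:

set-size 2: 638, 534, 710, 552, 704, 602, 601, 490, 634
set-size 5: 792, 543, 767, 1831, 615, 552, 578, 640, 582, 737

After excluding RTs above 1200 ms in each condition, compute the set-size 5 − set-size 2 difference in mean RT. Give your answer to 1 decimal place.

set-size 5: exclude 1831
M(set-size 2) = 5465/9 = 607.222
M(set-size 5) = 5806/9 = 645.111
Difference = 645.111 − 607.222 = 37.889 ms

37.9 ms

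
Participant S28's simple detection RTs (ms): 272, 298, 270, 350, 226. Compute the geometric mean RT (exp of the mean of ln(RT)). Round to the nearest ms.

ln(RT): 5.6058, 5.6971, 5.5984, 5.8579, 5.4205
Mean ln(RT) = 28.1798/5 = 5.63596
Geometric mean = exp(5.63596) = 280.33 ms

280 ms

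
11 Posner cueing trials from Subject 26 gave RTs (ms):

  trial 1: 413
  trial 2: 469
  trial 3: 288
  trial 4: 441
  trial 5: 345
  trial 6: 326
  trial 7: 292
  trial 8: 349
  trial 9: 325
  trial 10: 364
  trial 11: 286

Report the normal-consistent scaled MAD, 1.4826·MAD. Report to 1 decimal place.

Sorted: 286, 288, 292, 325, 326, 345, 349, 364, 413, 441, 469 → median = 345
|x − 345| sorted: 0, 4, 19, 19, 20, 53, 57, 59, 68, 96, 124 → MAD = 53
Robust SD ≈ 1.4826 × 53 = 78.578

78.6 ms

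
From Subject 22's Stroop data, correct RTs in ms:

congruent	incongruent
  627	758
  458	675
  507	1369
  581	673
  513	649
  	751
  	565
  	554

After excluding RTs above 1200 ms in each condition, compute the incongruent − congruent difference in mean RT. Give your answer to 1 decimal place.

incongruent: exclude 1369
M(congruent) = 2686/5 = 537.200
M(incongruent) = 4625/7 = 660.714
Difference = 660.714 − 537.200 = 123.514 ms

123.5 ms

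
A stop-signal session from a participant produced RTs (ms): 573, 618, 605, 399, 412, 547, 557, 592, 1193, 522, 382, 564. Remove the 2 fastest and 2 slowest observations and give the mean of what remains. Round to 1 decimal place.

546.5 ms

Sorted: 382, 399, 412, 522, 547, 557, 564, 573, 592, 605, 618, 1193
Drop lowest 2 (382, 399) and highest 2 (618, 1193)
Remaining (n=8): Σ = 4372, mean = 4372/8 = 546.500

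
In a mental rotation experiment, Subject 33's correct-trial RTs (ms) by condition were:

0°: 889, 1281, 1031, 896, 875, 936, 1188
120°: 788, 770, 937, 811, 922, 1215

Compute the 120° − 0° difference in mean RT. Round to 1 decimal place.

-106.5 ms

M(0°) = 7096/7 = 1013.714
M(120°) = 5443/6 = 907.167
Difference = 907.167 − 1013.714 = -106.548 ms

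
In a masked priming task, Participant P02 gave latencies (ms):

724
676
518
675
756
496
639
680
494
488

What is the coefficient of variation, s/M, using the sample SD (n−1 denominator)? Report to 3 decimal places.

0.170

n = 10, Σ = 6146, M = 614.6000
Σ(x−M)² = 98222.400; s = √(98222.400/9) = 104.4682
CV = 104.4682 / 614.6000 = 0.16998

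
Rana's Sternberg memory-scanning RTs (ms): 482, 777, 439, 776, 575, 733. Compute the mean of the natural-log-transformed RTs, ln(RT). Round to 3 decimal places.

6.421

ln(RT): 6.1779, 6.6554, 6.0845, 6.6542, 6.3544, 6.5971
Σ ln(RT) = 38.5236
Mean = 38.5236/6 = 6.42059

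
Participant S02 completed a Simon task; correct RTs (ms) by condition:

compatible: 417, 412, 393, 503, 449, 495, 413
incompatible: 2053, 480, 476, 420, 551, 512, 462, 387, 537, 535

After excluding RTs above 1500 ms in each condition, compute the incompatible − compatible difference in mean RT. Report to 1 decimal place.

incompatible: exclude 2053
M(compatible) = 3082/7 = 440.286
M(incompatible) = 4360/9 = 484.444
Difference = 484.444 − 440.286 = 44.159 ms

44.2 ms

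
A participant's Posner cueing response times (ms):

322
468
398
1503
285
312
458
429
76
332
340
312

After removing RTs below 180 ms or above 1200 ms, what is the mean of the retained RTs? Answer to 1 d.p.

Excluded: 76, 1503
Retained (n=10): Σ = 3656
Mean = 3656/10 = 365.6000

365.6 ms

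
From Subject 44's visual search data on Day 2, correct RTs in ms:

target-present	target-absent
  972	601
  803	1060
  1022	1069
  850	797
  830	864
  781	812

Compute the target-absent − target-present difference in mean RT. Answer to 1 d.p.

-9.2 ms

M(target-present) = 5258/6 = 876.333
M(target-absent) = 5203/6 = 867.167
Difference = 867.167 − 876.333 = -9.167 ms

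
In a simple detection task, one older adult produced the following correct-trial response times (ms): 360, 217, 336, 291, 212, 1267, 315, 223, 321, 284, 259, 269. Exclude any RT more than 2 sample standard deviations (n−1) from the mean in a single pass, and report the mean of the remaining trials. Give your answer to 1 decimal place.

n = 12, ΣRT = 4354, M = 362.833
Σ(x−M)² = 916815.67; s = √(916815.67/11) = 288.699
Cutoffs: 362.833 ± 2·288.699 → [-214.6, 940.2]
Outside: 1267 → excluded.
Retained (n=11): Σ = 3087, mean = 3087/11 = 280.636

280.6 ms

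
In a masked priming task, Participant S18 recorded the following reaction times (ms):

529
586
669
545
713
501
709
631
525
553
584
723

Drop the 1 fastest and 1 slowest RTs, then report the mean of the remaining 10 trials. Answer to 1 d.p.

Sorted: 501, 525, 529, 545, 553, 584, 586, 631, 669, 709, 713, 723
Drop lowest 1 (501) and highest 1 (723)
Remaining (n=10): Σ = 6044, mean = 6044/10 = 604.400

604.4 ms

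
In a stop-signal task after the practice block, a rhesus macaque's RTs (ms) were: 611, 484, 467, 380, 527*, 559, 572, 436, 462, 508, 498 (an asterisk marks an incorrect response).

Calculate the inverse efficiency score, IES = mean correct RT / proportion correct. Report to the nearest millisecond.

Correct trials (n=10): 611, 484, 467, 380, 559, 572, 436, 462, 508, 498
Mean correct RT = 4977/10 = 497.7000 ms
Proportion correct = 10/11
IES = 497.7000 / (10/11) = 547.470 ms

547 ms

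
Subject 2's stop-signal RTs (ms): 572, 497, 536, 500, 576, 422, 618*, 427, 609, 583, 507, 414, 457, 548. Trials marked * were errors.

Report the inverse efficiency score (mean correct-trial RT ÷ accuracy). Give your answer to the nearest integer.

Correct trials (n=13): 572, 497, 536, 500, 576, 422, 427, 609, 583, 507, 414, 457, 548
Mean correct RT = 6648/13 = 511.3846 ms
Proportion correct = 13/14
IES = 511.3846 / (13/14) = 550.722 ms

551 ms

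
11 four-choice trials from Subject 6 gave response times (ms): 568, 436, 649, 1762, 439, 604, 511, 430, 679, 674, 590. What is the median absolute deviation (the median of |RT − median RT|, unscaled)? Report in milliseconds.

84 ms

Sorted: 430, 436, 439, 511, 568, 590, 604, 649, 674, 679, 1762 → median = 590
|x − 590|: 22, 154, 59, 1172, 151, 14, 79, 160, 89, 84, 0
Sorted deviations: 0, 14, 22, 59, 79, 84, 89, 151, 154, 160, 1172 → MAD = 84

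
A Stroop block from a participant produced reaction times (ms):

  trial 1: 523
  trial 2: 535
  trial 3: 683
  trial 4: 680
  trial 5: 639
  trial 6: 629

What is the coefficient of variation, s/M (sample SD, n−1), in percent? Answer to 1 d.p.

n = 6, Σ = 3689, M = 614.8333
Σ(x−M)² = 24484.833; s = √(24484.833/5) = 69.9783
CV = 69.9783 / 614.8333 = 0.11382 = 11.382%

11.4%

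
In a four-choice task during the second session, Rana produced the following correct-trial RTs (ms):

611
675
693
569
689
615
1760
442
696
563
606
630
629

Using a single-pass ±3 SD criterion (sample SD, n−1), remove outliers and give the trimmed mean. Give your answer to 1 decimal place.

n = 13, ΣRT = 9178, M = 706.000
Σ(x−M)² = 1260360.00; s = √(1260360.00/12) = 324.083
Cutoffs: 706.000 ± 3·324.083 → [-266.2, 1678.2]
Outside: 1760 → excluded.
Retained (n=12): Σ = 7418, mean = 7418/12 = 618.167

618.2 ms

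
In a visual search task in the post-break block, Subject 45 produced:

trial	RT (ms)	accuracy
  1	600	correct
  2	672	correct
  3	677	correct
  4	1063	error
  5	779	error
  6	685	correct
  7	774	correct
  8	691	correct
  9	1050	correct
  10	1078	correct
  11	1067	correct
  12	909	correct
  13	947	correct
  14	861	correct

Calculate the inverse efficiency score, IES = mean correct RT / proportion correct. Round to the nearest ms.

973 ms

Correct trials (n=12): 600, 672, 677, 685, 774, 691, 1050, 1078, 1067, 909, 947, 861
Mean correct RT = 10011/12 = 834.2500 ms
Proportion correct = 12/14
IES = 834.2500 / (12/14) = 973.292 ms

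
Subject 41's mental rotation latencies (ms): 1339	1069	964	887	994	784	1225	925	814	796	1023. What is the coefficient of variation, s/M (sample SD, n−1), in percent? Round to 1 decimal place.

n = 11, Σ = 10820, M = 983.6364
Σ(x−M)² = 310484.545; s = √(310484.545/10) = 176.2057
CV = 176.2057 / 983.6364 = 0.17914 = 17.914%

17.9%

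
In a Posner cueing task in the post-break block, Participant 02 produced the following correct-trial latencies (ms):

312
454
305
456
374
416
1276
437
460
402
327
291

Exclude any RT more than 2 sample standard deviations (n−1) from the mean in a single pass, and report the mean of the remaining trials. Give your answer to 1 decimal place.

n = 12, ΣRT = 5510, M = 459.167
Σ(x−M)² = 771303.67; s = √(771303.67/11) = 264.799
Cutoffs: 459.167 ± 2·264.799 → [-70.4, 988.8]
Outside: 1276 → excluded.
Retained (n=11): Σ = 4234, mean = 4234/11 = 384.909

384.9 ms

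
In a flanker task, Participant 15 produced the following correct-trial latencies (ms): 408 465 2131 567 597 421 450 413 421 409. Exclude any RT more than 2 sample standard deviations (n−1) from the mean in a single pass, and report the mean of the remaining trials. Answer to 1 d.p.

n = 10, ΣRT = 6282, M = 628.200
Σ(x−M)² = 2550227.60; s = √(2550227.60/9) = 532.314
Cutoffs: 628.200 ± 2·532.314 → [-436.4, 1692.8]
Outside: 2131 → excluded.
Retained (n=9): Σ = 4151, mean = 4151/9 = 461.222

461.2 ms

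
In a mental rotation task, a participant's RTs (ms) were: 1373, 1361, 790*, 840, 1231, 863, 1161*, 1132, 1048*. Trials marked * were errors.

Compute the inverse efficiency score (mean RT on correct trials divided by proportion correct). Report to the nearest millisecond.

1700 ms

Correct trials (n=6): 1373, 1361, 840, 1231, 863, 1132
Mean correct RT = 6800/6 = 1133.3333 ms
Proportion correct = 6/9
IES = 1133.3333 / (6/9) = 1700.000 ms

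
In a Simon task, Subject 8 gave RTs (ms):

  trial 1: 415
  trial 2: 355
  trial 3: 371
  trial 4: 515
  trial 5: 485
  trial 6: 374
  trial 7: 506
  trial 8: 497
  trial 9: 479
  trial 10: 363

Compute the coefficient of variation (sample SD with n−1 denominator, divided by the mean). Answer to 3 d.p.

n = 10, Σ = 4360, M = 436.0000
Σ(x−M)² = 39512.000; s = √(39512.000/9) = 66.2588
CV = 66.2588 / 436.0000 = 0.15197

0.152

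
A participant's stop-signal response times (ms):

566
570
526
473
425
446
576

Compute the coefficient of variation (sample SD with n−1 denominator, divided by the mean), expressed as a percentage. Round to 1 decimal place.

12.4%

n = 7, Σ = 3582, M = 511.7143
Σ(x−M)² = 24017.429; s = √(24017.429/6) = 63.2685
CV = 63.2685 / 511.7143 = 0.12364 = 12.364%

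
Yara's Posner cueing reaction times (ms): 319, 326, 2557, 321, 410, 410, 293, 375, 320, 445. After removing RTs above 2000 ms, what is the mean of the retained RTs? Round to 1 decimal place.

357.7 ms

Excluded: 2557
Retained (n=9): Σ = 3219
Mean = 3219/9 = 357.6667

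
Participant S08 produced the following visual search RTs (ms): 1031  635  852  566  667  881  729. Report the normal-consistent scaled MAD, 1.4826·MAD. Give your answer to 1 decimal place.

Sorted: 566, 635, 667, 729, 852, 881, 1031 → median = 729
|x − 729| sorted: 0, 62, 94, 123, 152, 163, 302 → MAD = 123
Robust SD ≈ 1.4826 × 123 = 182.360

182.4 ms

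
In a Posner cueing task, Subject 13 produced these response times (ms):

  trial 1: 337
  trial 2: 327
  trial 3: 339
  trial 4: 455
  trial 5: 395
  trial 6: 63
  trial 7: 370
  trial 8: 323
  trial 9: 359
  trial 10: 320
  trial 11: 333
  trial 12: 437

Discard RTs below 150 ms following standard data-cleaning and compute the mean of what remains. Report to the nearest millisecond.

363 ms

Excluded: 63
Retained (n=11): Σ = 3995
Mean = 3995/11 = 363.1818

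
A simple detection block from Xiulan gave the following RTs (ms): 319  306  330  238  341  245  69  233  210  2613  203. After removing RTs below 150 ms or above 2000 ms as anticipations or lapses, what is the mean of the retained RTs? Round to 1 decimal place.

Excluded: 69, 2613
Retained (n=9): Σ = 2425
Mean = 2425/9 = 269.4444

269.4 ms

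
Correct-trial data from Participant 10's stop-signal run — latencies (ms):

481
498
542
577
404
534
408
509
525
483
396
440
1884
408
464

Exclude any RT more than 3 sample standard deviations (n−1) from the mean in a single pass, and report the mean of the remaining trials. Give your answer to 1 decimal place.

n = 15, ΣRT = 8553, M = 570.200
Σ(x−M)² = 1893600.40; s = √(1893600.40/14) = 367.773
Cutoffs: 570.200 ± 3·367.773 → [-533.1, 1673.5]
Outside: 1884 → excluded.
Retained (n=14): Σ = 6669, mean = 6669/14 = 476.357

476.4 ms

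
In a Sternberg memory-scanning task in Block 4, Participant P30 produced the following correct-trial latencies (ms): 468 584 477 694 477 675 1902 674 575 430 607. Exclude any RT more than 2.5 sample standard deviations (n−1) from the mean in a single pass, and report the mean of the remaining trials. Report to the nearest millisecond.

n = 11, ΣRT = 7563, M = 687.545
Σ(x−M)² = 1708346.73; s = √(1708346.73/10) = 413.322
Cutoffs: 687.545 ± 2.5·413.322 → [-345.8, 1720.8]
Outside: 1902 → excluded.
Retained (n=10): Σ = 5661, mean = 5661/10 = 566.100

566 ms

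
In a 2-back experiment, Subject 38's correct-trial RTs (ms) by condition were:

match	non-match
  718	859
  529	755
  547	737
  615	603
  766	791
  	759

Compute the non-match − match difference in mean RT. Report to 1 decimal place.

115.7 ms

M(match) = 3175/5 = 635.000
M(non-match) = 4504/6 = 750.667
Difference = 750.667 − 635.000 = 115.667 ms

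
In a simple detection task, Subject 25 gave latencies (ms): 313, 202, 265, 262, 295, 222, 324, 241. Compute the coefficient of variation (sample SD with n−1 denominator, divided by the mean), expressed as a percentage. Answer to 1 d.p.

n = 8, Σ = 2124, M = 265.5000
Σ(x−M)² = 13086.000; s = √(13086.000/7) = 43.2369
CV = 43.2369 / 265.5000 = 0.16285 = 16.285%

16.3%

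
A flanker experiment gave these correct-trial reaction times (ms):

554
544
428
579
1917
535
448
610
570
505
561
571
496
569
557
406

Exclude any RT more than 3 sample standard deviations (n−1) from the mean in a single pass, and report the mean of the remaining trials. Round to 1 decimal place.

n = 16, ΣRT = 9850, M = 615.625
Σ(x−M)² = 1856837.75; s = √(1856837.75/15) = 351.837
Cutoffs: 615.625 ± 3·351.837 → [-439.9, 1671.1]
Outside: 1917 → excluded.
Retained (n=15): Σ = 7933, mean = 7933/15 = 528.867

528.9 ms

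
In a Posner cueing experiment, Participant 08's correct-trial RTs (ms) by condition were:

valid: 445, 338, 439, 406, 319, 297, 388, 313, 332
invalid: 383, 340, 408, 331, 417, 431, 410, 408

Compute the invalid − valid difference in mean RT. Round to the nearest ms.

27 ms

M(valid) = 3277/9 = 364.111
M(invalid) = 3128/8 = 391.000
Difference = 391.000 − 364.111 = 26.889 ms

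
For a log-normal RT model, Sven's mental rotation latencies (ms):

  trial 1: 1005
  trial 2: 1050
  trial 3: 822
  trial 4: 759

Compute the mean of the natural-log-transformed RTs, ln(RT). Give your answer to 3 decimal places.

ln(RT): 6.9127, 6.9565, 6.7117, 6.6320
Σ ln(RT) = 27.2130
Mean = 27.2130/4 = 6.80326

6.803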